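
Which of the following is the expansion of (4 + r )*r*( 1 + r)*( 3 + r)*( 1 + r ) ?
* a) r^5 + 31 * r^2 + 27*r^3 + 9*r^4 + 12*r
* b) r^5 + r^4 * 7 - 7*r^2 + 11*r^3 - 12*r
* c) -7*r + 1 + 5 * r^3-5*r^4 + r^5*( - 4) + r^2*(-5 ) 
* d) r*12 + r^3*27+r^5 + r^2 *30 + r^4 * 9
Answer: a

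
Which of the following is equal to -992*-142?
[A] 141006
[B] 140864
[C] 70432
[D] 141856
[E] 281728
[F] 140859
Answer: B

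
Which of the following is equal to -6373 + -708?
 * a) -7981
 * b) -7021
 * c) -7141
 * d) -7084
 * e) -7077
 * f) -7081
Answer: f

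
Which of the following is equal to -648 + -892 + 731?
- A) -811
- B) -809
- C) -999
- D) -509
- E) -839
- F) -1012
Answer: B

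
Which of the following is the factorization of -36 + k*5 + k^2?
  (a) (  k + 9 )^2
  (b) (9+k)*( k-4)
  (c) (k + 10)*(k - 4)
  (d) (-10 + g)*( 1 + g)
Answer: b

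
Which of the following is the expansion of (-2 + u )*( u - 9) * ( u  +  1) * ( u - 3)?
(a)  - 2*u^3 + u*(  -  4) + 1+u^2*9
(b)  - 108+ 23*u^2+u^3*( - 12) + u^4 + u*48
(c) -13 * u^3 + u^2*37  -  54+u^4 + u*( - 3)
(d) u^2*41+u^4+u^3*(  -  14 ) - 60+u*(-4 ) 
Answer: c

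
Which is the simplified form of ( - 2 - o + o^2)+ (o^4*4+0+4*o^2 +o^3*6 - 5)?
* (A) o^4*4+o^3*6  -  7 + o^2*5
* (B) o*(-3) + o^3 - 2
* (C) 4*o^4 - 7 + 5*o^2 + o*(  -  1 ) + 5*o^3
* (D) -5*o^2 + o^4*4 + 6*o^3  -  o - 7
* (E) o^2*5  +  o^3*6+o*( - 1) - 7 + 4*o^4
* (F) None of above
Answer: E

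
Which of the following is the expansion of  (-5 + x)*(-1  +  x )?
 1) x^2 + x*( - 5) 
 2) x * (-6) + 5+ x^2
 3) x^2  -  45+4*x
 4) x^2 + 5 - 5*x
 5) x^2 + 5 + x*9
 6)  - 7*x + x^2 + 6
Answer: 2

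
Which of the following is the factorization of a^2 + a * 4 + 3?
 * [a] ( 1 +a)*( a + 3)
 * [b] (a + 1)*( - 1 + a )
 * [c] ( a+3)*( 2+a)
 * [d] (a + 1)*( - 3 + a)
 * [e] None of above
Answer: a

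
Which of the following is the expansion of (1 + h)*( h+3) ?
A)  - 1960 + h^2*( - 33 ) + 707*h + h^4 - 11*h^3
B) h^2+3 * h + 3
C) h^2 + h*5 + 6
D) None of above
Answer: D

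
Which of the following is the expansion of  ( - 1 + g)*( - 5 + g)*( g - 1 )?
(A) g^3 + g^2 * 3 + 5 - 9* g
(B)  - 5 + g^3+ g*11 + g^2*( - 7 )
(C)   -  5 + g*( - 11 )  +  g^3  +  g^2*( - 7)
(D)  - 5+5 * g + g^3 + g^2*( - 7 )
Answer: B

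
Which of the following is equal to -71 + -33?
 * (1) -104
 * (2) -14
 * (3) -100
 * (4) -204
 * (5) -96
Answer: 1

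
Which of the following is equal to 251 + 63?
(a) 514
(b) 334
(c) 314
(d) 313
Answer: c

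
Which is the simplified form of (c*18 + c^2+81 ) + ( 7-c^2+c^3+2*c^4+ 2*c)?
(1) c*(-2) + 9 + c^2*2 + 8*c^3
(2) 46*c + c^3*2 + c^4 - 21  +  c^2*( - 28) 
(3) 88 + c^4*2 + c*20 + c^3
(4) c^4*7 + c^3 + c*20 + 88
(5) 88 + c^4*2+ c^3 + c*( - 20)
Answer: 3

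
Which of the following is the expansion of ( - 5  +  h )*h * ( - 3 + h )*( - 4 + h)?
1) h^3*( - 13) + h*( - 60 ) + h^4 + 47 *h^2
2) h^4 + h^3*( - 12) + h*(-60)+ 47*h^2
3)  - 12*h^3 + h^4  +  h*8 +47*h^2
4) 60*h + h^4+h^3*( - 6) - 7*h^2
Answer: 2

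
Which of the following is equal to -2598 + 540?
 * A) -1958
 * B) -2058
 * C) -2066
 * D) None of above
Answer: B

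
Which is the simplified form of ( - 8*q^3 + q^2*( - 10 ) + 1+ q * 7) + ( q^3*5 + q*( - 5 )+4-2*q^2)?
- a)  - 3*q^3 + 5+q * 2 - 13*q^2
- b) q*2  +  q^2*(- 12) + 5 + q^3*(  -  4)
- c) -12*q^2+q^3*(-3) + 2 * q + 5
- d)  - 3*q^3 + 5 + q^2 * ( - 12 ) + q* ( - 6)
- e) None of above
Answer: c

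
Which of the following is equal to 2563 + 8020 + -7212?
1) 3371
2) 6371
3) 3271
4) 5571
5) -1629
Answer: 1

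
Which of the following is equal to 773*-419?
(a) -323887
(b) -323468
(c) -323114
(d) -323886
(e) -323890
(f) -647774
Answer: a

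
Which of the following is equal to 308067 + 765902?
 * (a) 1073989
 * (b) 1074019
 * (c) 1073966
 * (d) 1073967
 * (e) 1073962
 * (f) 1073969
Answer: f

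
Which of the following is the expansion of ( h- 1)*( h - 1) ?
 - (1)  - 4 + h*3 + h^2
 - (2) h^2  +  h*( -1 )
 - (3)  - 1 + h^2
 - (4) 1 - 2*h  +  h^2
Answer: 4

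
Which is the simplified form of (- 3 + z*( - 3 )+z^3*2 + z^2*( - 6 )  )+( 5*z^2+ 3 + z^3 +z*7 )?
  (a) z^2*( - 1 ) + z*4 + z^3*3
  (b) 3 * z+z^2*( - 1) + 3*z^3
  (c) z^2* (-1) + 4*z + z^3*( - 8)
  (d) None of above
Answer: a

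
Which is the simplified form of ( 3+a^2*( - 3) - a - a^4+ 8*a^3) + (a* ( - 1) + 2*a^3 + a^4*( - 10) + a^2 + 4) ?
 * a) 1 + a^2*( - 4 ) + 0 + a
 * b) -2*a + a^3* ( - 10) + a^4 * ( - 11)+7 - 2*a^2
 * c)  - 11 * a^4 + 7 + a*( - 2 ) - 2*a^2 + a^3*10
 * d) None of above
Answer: c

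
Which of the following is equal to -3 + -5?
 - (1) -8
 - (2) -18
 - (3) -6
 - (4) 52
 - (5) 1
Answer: 1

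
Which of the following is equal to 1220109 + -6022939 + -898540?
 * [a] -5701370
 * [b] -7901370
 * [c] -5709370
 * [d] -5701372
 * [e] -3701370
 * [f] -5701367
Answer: a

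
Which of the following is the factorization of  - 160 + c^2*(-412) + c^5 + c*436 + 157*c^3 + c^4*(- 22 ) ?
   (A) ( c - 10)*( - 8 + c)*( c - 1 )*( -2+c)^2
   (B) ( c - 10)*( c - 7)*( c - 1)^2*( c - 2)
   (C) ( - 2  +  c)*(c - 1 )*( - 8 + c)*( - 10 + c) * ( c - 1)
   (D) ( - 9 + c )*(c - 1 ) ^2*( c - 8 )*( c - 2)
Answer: C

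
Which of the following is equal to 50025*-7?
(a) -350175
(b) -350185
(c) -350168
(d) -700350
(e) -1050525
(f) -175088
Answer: a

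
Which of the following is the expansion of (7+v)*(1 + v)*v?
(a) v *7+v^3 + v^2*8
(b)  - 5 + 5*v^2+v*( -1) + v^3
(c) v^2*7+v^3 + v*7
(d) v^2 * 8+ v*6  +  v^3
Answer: a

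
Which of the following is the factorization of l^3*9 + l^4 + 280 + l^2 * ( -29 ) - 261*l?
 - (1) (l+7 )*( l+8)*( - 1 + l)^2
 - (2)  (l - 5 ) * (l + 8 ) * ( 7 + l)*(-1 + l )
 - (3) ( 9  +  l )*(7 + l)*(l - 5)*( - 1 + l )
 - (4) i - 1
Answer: 2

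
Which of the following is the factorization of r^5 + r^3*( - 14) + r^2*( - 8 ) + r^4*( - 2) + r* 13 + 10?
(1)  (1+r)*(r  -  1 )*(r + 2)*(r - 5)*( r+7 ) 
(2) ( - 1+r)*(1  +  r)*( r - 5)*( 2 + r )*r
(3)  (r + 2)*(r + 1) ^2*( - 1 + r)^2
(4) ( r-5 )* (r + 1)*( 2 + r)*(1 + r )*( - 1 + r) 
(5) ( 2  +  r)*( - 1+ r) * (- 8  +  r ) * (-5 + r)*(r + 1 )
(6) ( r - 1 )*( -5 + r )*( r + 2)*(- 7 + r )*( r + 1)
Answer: 4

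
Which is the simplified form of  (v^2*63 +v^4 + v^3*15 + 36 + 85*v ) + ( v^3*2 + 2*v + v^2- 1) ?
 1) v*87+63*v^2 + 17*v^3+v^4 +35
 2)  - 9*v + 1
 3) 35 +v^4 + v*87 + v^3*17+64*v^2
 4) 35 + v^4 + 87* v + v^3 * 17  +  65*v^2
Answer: 3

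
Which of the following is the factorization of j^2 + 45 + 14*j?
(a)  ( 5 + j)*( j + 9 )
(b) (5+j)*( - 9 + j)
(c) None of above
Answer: a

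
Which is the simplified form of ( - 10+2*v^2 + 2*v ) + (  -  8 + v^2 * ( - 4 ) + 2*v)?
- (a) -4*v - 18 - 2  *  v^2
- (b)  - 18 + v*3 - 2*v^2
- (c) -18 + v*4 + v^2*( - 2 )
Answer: c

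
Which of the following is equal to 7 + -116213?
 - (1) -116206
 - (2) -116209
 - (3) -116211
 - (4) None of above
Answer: 1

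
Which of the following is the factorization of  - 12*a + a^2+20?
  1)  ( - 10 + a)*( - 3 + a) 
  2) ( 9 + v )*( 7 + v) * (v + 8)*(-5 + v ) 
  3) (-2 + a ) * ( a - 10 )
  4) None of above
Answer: 3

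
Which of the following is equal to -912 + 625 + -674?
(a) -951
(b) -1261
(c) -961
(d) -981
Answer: c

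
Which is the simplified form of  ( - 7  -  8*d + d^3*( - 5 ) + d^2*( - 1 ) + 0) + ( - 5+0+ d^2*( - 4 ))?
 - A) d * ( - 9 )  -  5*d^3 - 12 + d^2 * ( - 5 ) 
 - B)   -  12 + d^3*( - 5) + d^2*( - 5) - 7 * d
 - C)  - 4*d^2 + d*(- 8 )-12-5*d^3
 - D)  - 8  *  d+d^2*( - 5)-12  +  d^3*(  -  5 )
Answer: D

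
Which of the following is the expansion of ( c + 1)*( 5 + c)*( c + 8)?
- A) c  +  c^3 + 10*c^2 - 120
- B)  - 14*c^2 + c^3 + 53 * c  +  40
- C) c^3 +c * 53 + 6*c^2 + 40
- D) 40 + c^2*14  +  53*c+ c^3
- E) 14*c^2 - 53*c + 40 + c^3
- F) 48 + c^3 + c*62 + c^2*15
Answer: D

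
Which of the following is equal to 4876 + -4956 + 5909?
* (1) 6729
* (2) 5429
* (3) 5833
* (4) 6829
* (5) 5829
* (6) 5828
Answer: 5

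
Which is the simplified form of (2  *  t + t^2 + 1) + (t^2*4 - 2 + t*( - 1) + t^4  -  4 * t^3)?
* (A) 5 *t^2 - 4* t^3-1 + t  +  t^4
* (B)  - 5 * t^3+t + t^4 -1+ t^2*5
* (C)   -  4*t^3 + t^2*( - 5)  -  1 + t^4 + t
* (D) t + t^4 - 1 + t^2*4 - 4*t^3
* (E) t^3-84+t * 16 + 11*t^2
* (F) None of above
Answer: A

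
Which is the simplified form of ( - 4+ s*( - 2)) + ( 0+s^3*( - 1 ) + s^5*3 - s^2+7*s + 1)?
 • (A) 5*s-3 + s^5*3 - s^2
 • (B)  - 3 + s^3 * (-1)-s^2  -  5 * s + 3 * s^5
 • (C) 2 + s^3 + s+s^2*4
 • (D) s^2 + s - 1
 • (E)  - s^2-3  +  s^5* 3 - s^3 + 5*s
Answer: E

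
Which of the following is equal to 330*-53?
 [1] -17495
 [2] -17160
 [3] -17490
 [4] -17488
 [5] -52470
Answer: 3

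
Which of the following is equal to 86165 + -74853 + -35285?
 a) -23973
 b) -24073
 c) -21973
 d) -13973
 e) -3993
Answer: a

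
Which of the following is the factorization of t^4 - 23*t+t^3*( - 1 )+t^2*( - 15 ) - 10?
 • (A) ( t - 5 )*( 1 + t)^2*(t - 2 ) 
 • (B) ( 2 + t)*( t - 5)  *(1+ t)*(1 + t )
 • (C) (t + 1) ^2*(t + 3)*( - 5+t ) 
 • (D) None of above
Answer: B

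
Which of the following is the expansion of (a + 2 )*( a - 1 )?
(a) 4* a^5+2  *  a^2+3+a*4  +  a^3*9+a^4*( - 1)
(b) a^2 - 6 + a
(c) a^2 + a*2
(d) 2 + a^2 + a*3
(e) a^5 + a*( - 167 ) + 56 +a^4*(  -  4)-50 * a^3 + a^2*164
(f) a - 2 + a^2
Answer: f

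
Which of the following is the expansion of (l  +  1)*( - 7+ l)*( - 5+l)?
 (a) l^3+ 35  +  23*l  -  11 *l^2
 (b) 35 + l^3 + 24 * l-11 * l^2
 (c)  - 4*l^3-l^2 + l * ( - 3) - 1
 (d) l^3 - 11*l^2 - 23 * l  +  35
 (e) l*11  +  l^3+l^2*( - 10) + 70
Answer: a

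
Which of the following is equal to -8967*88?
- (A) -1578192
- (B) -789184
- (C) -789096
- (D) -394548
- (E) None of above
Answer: C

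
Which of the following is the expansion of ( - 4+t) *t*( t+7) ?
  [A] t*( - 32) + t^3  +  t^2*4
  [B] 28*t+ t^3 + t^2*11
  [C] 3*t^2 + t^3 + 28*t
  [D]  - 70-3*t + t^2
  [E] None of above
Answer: E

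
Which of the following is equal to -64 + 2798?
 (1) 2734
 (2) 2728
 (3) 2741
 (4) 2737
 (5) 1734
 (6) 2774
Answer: 1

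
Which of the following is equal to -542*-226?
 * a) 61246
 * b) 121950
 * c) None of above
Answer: c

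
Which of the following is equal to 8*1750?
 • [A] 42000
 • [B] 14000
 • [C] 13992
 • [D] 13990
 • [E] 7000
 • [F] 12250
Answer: B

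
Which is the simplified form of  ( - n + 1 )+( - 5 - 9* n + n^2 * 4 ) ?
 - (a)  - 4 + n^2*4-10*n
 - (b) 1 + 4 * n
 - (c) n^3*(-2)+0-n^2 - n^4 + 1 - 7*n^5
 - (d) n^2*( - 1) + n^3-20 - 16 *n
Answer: a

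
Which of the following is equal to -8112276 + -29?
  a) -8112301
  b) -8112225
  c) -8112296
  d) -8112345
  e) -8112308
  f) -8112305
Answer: f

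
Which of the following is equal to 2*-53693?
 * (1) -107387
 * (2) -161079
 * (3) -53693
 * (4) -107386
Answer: 4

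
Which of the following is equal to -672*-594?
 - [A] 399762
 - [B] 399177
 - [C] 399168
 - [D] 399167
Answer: C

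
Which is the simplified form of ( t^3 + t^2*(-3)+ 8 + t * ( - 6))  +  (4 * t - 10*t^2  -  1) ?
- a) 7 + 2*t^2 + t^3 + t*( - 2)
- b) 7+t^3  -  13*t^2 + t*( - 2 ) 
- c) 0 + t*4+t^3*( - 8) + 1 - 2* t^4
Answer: b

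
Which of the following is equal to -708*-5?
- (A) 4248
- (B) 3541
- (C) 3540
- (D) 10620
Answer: C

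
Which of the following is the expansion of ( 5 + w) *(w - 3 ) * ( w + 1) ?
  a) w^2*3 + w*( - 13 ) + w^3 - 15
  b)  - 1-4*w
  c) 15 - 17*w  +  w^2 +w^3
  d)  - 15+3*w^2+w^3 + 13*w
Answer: a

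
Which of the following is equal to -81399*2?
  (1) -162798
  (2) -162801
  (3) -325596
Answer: 1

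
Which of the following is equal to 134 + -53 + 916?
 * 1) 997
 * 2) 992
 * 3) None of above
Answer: 1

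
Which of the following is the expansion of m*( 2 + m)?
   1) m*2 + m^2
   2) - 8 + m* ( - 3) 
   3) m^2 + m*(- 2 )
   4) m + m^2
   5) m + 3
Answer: 1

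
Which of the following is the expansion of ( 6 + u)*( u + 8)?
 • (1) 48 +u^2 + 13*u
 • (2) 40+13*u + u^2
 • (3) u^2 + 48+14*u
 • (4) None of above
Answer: 3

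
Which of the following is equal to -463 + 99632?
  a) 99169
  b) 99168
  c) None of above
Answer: a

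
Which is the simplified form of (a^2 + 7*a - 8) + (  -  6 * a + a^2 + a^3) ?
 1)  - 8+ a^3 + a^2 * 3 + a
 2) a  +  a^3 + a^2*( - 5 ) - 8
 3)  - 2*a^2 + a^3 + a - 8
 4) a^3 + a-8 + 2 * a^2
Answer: 4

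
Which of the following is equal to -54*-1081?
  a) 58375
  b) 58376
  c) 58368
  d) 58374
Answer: d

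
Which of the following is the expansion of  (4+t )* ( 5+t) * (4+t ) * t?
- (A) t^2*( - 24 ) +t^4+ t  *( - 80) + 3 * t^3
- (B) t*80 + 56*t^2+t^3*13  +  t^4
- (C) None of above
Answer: B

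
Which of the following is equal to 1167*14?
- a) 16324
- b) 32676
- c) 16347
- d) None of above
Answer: d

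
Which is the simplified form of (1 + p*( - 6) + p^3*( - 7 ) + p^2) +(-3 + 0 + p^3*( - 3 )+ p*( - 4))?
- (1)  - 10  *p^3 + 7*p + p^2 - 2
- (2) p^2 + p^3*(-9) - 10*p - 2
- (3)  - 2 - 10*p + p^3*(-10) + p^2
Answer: 3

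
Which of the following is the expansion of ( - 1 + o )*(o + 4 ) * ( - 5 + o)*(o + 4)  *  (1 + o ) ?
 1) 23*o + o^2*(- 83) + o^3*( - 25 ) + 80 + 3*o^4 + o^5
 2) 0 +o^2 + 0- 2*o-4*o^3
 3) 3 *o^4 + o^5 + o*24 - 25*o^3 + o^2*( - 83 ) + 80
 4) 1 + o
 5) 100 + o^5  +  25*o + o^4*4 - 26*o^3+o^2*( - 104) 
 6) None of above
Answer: 3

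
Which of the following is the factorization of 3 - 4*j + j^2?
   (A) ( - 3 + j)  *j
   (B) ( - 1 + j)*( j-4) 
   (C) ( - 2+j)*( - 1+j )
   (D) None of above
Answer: D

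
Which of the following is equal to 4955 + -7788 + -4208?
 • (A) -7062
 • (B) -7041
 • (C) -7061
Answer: B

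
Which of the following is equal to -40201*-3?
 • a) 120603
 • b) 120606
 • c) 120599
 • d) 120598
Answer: a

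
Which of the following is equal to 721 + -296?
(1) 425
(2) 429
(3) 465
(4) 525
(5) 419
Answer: 1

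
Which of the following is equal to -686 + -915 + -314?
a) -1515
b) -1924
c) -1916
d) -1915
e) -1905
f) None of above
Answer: d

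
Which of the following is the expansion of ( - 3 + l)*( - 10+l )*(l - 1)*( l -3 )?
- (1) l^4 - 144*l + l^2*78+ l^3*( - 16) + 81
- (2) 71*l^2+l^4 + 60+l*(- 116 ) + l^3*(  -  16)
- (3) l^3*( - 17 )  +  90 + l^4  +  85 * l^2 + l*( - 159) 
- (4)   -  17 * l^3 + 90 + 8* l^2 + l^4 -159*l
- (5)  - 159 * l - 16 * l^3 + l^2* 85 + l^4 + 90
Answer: 3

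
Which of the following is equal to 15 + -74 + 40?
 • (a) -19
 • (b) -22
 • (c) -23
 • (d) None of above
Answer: a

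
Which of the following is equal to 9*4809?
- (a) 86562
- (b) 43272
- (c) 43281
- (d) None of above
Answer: c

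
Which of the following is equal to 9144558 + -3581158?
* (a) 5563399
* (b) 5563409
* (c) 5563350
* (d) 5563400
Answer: d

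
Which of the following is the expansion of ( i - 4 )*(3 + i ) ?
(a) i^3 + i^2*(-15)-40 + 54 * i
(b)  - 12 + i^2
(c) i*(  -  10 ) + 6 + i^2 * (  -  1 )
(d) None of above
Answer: d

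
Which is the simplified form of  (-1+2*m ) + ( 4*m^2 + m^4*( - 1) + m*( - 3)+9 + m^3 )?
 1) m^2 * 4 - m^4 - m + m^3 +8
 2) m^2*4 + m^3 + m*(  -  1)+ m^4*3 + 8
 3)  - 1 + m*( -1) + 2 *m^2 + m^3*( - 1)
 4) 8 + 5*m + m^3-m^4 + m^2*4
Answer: 1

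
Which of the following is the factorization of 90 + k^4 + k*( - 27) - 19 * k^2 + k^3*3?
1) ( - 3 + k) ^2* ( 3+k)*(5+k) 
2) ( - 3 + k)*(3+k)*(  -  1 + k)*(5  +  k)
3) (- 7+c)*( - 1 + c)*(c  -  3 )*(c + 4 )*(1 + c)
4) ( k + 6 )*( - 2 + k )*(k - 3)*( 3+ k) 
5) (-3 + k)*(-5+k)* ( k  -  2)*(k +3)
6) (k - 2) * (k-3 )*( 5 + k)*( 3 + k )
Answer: 6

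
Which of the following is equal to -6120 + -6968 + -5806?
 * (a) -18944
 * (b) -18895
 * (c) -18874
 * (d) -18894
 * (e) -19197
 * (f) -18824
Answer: d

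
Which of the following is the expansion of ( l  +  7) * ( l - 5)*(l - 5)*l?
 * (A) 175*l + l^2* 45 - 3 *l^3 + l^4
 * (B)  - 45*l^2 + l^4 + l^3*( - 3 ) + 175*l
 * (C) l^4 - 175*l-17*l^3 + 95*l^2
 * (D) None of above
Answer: B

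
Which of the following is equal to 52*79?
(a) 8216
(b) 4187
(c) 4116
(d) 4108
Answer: d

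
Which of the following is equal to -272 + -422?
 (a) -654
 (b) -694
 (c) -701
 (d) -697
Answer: b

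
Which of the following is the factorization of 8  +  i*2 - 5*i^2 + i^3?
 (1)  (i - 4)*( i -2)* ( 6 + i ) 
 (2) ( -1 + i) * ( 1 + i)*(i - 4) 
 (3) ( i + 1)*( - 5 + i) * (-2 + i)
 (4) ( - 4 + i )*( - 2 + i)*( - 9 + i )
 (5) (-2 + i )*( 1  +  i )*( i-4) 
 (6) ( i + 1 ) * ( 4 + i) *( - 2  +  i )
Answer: 5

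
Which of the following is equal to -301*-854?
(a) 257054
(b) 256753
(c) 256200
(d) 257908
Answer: a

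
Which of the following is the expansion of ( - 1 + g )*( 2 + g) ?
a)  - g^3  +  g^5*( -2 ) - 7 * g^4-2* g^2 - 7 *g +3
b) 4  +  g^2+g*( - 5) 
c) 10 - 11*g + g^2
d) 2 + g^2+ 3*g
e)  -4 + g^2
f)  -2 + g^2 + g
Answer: f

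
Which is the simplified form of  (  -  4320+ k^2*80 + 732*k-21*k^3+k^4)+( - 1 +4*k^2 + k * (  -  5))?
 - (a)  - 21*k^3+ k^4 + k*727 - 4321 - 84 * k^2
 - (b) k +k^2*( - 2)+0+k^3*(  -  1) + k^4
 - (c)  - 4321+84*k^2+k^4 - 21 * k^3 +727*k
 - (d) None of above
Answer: c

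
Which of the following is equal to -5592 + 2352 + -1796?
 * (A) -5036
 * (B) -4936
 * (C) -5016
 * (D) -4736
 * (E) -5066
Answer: A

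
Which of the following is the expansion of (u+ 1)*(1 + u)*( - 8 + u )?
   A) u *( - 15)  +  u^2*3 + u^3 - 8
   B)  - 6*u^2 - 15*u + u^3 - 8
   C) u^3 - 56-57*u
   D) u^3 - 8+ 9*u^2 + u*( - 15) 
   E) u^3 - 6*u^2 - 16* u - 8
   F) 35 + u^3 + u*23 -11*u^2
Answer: B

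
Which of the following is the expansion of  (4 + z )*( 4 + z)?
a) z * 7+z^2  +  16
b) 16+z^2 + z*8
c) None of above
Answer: b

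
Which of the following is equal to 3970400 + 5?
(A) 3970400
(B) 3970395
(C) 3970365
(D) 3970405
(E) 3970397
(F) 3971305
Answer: D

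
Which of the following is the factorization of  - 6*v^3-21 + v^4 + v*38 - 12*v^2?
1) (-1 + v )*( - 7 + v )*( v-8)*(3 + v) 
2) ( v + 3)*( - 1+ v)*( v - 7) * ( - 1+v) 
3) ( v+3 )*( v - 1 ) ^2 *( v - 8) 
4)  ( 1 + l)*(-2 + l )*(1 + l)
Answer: 2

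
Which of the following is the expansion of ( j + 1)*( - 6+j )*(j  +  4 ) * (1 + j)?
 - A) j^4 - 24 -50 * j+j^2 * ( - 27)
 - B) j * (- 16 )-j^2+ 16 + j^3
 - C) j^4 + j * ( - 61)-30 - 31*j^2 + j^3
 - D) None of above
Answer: A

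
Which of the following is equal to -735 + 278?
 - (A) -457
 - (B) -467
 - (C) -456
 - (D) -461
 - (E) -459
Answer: A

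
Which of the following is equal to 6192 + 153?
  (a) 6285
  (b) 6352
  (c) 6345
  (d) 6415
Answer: c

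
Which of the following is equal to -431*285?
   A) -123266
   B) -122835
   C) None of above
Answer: B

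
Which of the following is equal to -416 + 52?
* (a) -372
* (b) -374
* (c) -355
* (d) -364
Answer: d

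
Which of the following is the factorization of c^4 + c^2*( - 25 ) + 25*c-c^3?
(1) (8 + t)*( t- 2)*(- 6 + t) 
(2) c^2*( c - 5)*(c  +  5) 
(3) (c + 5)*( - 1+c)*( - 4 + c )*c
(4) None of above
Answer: 4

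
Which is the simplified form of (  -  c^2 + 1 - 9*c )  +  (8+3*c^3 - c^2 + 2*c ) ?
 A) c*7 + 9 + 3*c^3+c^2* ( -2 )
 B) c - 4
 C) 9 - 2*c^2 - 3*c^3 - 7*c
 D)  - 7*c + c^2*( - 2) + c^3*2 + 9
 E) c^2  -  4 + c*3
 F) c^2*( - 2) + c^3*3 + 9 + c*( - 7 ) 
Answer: F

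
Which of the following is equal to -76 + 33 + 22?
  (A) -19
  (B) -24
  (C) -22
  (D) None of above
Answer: D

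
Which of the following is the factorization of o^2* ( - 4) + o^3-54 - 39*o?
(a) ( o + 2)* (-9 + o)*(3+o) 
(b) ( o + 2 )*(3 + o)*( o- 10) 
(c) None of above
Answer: a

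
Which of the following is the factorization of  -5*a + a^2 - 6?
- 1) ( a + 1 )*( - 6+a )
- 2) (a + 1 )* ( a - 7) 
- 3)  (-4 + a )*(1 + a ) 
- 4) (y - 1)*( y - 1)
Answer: 1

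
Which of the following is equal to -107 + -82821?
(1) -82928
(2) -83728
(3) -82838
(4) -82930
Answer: 1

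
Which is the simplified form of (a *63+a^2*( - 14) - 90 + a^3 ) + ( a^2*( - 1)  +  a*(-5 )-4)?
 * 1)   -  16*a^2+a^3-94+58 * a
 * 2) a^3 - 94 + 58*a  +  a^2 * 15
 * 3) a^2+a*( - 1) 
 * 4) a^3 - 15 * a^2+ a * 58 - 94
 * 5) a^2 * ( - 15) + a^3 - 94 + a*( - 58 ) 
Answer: 4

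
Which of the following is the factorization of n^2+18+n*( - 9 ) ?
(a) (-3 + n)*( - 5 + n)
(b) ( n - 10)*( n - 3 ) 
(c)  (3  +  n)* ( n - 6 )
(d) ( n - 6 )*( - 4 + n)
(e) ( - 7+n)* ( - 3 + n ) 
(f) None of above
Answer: f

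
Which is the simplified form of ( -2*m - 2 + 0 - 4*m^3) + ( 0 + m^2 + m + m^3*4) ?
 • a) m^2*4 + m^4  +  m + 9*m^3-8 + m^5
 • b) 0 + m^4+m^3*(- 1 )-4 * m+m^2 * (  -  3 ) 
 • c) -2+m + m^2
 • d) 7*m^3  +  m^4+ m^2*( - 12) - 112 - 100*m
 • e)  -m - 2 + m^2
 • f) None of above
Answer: e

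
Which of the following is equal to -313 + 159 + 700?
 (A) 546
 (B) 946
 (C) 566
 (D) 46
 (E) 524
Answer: A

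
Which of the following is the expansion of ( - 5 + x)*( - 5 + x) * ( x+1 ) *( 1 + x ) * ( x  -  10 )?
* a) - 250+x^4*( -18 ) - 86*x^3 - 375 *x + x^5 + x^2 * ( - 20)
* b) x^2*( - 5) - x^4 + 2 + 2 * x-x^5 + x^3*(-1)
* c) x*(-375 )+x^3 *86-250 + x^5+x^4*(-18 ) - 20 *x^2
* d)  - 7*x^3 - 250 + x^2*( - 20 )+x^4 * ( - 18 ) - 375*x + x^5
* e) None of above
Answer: c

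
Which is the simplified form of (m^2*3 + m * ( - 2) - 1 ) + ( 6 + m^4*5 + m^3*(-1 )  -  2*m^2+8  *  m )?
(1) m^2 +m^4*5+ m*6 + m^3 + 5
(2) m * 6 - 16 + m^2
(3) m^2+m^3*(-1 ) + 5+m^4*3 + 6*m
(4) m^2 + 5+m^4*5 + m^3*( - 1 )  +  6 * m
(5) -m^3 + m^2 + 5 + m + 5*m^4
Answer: 4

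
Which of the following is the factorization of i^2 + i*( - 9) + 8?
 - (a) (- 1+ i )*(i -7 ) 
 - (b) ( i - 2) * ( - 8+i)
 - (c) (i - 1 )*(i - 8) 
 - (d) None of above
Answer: c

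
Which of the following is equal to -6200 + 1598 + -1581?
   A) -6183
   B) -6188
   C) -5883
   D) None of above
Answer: A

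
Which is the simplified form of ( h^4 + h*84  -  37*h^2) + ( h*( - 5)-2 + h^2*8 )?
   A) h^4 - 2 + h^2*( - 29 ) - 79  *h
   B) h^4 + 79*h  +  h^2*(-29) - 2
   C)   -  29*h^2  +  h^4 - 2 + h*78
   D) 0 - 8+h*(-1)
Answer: B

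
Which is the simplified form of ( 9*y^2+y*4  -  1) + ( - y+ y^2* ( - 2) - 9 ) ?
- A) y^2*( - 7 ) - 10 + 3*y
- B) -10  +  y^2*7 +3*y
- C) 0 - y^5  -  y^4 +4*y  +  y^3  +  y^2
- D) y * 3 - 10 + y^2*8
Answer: B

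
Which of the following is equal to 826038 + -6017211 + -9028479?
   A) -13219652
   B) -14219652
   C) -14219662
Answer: B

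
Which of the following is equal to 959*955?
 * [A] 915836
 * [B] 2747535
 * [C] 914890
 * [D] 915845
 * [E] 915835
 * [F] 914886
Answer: D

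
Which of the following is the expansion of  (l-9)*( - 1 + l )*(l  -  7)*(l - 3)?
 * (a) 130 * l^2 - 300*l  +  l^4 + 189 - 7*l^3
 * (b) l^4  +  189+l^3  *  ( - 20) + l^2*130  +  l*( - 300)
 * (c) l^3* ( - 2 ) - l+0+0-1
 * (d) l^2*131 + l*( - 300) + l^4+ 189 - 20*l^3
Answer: b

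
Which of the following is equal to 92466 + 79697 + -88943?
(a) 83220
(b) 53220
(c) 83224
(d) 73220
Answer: a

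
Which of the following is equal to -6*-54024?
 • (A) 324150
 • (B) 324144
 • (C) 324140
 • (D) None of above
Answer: B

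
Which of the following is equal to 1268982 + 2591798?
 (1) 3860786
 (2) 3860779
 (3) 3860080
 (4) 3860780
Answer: 4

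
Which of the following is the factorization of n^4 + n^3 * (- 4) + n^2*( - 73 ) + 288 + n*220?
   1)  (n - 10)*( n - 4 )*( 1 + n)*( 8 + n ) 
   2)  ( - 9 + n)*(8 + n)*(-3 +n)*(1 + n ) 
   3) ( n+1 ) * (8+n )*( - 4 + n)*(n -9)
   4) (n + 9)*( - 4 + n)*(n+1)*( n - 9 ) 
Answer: 3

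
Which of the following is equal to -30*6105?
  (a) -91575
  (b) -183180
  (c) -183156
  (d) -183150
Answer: d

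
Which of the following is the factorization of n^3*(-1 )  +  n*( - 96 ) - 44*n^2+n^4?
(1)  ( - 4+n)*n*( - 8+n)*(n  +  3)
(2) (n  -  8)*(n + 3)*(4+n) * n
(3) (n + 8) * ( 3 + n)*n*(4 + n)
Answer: 2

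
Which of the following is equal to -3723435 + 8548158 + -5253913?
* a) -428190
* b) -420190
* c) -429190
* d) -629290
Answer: c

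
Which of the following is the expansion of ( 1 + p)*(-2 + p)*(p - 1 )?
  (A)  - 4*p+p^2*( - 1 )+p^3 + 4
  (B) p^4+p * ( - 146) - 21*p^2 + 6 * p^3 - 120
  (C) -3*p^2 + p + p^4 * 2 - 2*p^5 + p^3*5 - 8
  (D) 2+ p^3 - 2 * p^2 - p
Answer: D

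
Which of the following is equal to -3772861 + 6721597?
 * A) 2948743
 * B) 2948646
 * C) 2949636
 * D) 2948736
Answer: D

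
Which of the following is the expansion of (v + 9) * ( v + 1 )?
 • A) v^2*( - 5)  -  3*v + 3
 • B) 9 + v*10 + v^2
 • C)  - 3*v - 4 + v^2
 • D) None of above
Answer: B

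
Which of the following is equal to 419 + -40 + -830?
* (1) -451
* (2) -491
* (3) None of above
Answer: 1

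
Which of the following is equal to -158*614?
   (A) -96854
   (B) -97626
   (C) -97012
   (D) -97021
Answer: C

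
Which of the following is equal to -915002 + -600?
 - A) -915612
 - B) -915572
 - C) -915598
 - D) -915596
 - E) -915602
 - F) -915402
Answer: E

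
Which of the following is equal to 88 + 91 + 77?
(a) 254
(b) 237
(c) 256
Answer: c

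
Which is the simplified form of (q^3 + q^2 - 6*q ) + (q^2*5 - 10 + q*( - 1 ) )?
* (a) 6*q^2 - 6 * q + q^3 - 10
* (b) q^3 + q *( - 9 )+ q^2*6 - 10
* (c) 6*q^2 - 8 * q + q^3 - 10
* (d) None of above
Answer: d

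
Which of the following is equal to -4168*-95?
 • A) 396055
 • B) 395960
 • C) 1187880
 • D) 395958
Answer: B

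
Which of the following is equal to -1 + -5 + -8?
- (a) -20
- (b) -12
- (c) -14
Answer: c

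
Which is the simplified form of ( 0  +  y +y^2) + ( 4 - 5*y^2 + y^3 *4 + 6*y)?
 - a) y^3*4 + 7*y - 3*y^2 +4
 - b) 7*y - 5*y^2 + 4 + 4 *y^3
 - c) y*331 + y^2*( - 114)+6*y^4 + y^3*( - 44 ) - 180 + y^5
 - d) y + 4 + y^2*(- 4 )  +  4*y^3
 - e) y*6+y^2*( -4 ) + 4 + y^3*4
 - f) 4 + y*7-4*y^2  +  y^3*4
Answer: f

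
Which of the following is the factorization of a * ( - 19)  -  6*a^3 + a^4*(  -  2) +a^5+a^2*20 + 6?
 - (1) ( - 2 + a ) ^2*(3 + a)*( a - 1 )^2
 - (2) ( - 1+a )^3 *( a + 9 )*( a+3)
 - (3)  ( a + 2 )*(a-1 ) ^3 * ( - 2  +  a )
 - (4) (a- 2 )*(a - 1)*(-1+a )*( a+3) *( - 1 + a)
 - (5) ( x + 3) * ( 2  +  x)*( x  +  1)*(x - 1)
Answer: 4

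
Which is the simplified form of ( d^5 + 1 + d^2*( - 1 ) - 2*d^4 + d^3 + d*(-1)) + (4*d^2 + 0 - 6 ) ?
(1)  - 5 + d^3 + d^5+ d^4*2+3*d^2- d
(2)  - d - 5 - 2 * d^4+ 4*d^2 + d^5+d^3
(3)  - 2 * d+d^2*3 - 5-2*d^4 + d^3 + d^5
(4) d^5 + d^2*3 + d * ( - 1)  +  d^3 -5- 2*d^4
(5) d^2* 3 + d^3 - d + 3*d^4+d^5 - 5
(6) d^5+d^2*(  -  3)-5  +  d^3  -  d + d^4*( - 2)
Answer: 4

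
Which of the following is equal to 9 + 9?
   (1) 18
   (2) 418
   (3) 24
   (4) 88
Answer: 1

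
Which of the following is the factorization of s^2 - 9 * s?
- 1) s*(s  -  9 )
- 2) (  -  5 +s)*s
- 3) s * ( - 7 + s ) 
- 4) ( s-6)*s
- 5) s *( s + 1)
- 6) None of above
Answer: 1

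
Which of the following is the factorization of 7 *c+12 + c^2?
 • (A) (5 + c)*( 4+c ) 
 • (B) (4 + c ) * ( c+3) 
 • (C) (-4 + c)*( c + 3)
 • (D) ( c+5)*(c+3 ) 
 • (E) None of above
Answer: B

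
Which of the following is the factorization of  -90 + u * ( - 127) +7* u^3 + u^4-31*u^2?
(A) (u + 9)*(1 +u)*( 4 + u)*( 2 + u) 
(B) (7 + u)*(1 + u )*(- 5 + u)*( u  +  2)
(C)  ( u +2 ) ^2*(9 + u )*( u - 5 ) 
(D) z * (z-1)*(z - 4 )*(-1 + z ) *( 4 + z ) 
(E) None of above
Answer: E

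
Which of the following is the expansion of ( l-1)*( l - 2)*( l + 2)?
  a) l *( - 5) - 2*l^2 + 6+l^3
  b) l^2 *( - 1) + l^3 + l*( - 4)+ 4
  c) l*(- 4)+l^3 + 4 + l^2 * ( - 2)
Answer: b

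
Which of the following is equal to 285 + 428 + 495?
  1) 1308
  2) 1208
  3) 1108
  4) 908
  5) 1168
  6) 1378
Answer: 2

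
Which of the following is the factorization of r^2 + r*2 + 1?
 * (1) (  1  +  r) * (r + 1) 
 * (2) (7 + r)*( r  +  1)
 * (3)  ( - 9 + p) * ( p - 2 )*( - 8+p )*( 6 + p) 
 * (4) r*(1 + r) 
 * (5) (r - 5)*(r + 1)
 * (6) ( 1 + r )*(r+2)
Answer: 1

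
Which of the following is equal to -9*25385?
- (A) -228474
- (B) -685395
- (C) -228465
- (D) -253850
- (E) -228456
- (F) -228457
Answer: C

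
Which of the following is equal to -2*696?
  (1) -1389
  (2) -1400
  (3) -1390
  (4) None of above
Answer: 4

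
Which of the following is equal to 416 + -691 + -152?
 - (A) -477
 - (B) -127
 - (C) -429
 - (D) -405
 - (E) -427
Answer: E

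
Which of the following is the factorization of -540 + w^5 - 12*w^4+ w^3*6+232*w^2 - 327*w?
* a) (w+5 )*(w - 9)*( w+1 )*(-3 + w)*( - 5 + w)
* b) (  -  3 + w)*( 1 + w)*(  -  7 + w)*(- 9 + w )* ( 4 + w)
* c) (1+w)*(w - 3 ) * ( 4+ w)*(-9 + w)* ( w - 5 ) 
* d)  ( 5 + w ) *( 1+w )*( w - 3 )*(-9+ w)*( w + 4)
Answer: c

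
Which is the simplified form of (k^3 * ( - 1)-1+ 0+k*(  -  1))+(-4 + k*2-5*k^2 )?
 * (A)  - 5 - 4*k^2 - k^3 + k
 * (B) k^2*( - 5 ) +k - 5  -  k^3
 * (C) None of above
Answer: B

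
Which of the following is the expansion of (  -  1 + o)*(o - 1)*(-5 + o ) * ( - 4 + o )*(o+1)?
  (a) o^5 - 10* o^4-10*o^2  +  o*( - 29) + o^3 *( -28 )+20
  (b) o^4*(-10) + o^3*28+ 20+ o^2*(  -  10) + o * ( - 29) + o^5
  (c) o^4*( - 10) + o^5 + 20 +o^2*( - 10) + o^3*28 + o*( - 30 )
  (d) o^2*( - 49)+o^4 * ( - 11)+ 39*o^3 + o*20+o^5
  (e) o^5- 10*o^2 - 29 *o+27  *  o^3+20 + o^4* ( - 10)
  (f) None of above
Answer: b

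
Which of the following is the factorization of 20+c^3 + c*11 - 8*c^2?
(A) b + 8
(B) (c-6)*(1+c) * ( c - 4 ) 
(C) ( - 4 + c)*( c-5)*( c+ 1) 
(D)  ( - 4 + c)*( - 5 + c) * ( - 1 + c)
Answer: C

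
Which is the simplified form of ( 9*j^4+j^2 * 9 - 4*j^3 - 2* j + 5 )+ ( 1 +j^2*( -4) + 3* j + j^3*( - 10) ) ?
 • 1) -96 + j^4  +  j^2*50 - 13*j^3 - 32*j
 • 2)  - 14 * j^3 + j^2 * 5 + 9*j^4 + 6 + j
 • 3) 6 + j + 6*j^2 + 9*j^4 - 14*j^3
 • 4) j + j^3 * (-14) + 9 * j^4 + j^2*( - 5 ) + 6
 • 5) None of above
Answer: 2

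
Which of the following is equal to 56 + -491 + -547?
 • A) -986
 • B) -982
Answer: B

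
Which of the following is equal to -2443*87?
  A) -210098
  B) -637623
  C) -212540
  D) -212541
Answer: D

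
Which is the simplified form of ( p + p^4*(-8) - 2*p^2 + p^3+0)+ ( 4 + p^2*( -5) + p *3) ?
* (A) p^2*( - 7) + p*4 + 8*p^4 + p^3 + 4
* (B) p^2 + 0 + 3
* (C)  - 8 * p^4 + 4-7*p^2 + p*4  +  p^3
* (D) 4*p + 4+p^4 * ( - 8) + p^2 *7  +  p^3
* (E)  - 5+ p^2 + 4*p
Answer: C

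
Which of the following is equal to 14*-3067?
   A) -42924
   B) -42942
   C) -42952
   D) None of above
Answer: D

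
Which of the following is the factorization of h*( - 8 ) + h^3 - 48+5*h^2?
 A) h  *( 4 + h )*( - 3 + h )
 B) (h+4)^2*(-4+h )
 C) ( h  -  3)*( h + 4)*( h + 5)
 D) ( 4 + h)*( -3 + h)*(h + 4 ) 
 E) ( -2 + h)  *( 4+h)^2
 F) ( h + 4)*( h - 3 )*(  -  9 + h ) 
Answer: D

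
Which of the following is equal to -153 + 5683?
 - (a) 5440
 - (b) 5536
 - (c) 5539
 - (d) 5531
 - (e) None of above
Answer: e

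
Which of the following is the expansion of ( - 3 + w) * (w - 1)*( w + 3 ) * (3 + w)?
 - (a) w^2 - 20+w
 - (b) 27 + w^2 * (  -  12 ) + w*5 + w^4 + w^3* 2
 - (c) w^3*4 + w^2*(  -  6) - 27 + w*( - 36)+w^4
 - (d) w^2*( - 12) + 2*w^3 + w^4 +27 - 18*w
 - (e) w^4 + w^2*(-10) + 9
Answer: d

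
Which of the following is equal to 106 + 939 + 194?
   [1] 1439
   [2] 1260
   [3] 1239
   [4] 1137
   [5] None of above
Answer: 3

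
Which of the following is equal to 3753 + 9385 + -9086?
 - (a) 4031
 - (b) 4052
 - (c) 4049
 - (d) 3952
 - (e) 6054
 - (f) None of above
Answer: b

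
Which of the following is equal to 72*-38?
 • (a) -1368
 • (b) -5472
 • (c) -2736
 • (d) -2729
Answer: c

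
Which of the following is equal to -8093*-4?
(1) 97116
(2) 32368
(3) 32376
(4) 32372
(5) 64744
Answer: 4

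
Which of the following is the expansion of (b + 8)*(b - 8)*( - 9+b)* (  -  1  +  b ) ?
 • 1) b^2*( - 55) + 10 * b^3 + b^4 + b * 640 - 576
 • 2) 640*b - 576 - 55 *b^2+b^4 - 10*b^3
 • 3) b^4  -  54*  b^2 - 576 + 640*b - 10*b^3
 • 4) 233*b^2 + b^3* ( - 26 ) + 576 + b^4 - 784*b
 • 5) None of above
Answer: 2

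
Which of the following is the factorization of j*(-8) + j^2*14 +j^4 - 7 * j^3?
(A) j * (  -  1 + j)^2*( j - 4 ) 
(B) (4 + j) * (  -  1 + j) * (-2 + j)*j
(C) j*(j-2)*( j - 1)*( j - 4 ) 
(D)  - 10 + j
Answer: C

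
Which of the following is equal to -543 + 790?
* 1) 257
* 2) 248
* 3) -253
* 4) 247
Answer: 4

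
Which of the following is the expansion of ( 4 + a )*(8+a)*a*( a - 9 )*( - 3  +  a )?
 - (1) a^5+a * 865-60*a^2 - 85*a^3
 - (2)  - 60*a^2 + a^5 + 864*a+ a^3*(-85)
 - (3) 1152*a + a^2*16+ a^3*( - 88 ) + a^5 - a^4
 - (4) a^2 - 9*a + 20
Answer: 2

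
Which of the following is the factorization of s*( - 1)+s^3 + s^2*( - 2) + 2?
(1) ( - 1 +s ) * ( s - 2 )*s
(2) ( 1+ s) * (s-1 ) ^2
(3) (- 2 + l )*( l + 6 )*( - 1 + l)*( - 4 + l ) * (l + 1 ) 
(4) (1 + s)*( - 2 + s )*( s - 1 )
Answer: 4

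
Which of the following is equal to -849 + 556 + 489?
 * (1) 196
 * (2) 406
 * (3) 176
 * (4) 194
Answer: 1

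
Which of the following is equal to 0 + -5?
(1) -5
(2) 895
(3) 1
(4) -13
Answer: 1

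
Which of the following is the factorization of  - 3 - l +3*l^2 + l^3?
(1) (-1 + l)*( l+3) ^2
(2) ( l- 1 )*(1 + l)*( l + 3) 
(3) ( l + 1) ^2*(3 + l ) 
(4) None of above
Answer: 2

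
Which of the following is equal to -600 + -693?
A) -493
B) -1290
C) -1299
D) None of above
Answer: D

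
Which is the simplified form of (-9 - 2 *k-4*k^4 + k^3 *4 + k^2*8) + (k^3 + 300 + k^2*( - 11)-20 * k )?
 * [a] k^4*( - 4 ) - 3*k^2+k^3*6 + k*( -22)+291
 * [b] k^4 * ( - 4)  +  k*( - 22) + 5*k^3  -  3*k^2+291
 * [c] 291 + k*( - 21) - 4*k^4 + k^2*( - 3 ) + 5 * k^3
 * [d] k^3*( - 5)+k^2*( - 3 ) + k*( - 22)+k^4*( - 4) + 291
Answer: b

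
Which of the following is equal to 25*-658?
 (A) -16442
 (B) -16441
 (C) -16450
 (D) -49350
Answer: C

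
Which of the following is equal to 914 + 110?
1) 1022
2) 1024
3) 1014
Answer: 2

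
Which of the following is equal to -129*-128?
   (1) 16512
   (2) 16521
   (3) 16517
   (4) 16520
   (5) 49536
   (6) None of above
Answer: 1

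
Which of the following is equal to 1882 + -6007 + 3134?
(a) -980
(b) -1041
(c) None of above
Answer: c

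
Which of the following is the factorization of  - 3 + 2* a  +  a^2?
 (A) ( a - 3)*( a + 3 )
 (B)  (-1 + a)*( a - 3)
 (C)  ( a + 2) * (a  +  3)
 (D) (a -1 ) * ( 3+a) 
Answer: D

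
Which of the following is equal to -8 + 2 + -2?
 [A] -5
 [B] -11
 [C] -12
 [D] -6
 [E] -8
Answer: E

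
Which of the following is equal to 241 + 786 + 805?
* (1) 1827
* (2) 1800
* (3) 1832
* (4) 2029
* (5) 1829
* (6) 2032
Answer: 3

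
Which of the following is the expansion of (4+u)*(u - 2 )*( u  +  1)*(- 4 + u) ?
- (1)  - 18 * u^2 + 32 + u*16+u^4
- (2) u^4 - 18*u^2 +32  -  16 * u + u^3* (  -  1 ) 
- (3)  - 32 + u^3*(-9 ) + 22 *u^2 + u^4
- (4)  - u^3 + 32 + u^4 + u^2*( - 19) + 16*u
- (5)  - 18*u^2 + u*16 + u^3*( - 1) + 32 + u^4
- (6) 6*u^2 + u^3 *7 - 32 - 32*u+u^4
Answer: 5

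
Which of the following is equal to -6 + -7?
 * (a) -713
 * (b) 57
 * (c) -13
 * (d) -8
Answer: c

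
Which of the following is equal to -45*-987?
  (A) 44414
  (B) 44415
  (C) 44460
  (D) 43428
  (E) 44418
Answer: B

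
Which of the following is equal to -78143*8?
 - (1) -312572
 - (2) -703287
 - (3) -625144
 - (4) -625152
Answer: 3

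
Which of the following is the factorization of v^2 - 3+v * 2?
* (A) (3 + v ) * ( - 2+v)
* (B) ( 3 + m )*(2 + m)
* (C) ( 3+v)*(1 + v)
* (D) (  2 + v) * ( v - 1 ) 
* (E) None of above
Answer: E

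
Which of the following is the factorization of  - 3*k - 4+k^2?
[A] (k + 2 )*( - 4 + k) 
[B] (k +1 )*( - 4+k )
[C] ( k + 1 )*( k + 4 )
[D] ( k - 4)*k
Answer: B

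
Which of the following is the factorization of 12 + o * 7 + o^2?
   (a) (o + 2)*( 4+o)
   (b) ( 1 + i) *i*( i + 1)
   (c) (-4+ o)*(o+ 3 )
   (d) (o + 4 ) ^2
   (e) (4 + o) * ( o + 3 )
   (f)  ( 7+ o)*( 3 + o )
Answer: e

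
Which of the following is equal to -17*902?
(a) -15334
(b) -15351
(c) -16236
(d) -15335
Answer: a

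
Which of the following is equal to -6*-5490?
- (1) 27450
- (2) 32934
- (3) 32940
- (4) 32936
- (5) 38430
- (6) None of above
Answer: 3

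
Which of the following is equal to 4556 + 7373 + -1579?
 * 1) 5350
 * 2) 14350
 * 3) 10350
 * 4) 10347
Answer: 3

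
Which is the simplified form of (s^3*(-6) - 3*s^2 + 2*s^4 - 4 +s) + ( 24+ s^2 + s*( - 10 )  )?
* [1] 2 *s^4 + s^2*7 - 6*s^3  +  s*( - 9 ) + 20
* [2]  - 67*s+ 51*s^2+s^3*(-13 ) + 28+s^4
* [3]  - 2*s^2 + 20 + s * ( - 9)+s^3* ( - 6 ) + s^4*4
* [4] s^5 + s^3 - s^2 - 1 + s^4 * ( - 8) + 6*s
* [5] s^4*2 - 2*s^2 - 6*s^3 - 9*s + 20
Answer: 5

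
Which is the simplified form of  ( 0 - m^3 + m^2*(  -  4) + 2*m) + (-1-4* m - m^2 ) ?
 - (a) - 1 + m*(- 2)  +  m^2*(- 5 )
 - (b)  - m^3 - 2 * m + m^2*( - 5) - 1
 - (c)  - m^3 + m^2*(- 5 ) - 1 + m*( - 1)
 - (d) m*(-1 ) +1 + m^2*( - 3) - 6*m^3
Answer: b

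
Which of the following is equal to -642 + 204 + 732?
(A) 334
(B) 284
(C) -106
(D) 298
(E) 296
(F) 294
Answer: F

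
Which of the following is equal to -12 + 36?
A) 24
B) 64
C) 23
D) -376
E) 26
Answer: A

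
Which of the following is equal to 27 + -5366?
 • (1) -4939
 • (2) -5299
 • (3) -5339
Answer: 3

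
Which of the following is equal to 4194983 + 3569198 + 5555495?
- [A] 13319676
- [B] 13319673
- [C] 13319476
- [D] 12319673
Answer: A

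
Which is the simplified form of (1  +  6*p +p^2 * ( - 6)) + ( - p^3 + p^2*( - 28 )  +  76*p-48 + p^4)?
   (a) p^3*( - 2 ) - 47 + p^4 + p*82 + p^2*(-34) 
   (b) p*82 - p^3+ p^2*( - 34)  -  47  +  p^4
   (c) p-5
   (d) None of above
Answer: b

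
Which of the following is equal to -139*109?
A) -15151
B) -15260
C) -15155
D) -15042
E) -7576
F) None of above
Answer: A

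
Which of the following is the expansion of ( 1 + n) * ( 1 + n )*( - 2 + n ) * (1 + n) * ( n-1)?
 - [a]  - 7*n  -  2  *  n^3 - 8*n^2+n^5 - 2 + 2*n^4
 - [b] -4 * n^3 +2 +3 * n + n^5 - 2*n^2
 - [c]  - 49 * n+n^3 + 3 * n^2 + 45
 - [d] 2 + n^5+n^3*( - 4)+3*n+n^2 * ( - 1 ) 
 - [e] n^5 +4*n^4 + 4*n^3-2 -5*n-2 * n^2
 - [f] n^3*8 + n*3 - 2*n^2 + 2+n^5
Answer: b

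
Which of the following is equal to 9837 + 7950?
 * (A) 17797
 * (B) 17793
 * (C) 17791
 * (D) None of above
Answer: D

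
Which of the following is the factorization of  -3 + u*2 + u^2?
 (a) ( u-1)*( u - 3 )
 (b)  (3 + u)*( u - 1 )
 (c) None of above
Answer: b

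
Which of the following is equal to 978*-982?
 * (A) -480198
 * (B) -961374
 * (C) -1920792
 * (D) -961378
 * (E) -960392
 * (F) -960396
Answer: F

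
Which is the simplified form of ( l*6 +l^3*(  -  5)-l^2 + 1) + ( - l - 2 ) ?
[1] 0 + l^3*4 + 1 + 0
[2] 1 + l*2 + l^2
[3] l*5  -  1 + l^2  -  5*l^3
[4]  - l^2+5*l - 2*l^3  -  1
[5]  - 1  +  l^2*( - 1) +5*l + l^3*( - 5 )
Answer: 5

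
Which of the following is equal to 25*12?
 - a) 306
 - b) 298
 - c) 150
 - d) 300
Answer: d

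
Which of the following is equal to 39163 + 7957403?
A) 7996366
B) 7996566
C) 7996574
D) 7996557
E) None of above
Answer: B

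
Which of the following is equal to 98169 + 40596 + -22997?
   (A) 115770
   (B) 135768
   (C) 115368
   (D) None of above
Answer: D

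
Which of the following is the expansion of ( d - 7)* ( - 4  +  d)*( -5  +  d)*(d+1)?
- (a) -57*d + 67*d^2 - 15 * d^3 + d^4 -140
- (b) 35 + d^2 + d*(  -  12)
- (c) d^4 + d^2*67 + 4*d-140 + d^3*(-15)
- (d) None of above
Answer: a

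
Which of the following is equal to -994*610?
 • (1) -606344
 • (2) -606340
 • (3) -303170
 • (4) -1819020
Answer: 2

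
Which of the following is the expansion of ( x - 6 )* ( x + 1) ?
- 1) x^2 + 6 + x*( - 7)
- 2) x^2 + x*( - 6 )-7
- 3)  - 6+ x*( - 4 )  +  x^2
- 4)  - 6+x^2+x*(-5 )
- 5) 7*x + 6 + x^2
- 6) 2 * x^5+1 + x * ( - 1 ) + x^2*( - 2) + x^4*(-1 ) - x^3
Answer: 4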